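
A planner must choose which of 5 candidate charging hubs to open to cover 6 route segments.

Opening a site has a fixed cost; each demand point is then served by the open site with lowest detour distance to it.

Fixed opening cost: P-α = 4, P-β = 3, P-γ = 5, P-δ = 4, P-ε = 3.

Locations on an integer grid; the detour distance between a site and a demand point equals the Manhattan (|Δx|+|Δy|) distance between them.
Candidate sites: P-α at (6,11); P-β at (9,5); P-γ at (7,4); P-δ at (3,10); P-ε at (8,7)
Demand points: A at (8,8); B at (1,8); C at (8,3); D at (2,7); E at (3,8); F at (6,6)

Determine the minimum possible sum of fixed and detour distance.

Open {P-δ, P-ε}: assign each demand point to its cheapest open site.
  A→P-ε 1, B→P-δ 4, C→P-ε 4, D→P-δ 4, E→P-δ 2, F→P-ε 3
  detour distance 18, fixed 7 → total 25.
Compare {P-β, P-δ, P-ε}: detour distance 17 + fixed 10 = 27.
Compare {P-β, P-δ}: detour distance 21 + fixed 7 = 28.
Compare {P-γ, P-δ, P-ε}: detour distance 16 + fixed 12 = 28.
All other subsets cost ≥ 27. Minimum total cost: 25.

25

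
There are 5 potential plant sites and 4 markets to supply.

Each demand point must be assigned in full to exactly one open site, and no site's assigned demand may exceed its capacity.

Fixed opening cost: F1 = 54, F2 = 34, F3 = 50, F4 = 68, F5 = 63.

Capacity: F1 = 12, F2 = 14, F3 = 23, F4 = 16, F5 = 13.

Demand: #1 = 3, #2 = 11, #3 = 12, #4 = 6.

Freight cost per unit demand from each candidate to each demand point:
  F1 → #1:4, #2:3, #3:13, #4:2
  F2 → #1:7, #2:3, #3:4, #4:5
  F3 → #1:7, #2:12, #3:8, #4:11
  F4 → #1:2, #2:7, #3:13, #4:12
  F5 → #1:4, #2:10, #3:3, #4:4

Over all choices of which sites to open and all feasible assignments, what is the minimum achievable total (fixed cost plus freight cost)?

244

Open {F1, F2, F5}; cheapest assignment that respects the capacities:
  F1 (cap 12, load 9): #1, #4 — cost 3×4 + 6×2 = 24
  F2 (cap 14, load 11): #2 — cost 11×3 = 33
  F5 (cap 13, load 12): #3 — cost 12×3 = 36
  Shipping 93, fixed 151 → total 244.
  Any other capacity-feasible assignment to {F1, F2, F5} ships for at least 93.
Compare {F1, F2, F3}: its best feasible assignment gives total 291.
Compare {F1, F2, F3, F5}: its best feasible assignment gives total 294.
Every other set of open sites that can feasibly serve all demand totals ≥ 291 even under its best assignment. Minimum: 244.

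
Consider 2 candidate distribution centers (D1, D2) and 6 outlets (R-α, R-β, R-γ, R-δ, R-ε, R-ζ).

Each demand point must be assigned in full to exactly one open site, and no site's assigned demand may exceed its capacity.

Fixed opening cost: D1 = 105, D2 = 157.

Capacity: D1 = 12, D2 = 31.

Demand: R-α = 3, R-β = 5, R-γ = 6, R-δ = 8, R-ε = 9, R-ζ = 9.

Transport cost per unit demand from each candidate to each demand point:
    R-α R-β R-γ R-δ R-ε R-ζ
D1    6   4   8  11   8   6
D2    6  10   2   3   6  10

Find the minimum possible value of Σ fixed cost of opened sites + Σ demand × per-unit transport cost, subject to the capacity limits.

Open {D1, D2}; cheapest assignment that respects the capacities:
  D1 (cap 12, load 12): R-α, R-ζ — cost 3×6 + 9×6 = 72
  D2 (cap 31, load 28): R-β, R-γ, R-δ, R-ε — cost 5×10 + 6×2 + 8×3 + 9×6 = 140
  Shipping 212, fixed 262 → total 474.
  Any other capacity-feasible assignment to {D1, D2} ships for at least 212.
Total demand is 40 and no other set of sites has combined capacity ≥ 40, so {D1, D2} is the only feasible choice of open sites. Minimum: 474.

474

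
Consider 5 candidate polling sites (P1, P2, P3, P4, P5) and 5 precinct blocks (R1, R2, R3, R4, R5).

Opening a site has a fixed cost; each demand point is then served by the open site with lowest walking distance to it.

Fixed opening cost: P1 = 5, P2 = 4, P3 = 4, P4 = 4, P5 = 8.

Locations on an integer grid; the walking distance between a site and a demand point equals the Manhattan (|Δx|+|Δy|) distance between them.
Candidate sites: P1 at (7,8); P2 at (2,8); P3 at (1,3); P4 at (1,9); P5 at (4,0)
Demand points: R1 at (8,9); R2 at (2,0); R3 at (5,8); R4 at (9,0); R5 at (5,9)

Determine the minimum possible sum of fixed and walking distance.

Open {P1, P5}: assign each demand point to its cheapest open site.
  R1→P1 2, R2→P5 2, R3→P1 2, R4→P5 5, R5→P1 3
  walking distance 14, fixed 13 → total 27.
Compare {P1, P3}: walking distance 21 + fixed 9 = 30.
Compare {P1, P2, P5}: walking distance 14 + fixed 17 = 31.
Compare {P1, P3, P5}: walking distance 14 + fixed 17 = 31.
All other subsets cost ≥ 30. Minimum total cost: 27.

27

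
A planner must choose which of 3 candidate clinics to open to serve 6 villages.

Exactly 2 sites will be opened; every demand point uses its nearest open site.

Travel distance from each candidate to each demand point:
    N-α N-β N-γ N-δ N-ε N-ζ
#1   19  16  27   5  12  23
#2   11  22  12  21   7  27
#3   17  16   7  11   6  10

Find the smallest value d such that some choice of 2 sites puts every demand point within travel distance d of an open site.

16

Open {#2, #3}.
  Farthest demand point is N-β at travel distance 16 (to #3); all others are ≤ 16.
With {#1, #3} the worst case is 17.
With {#1, #2} the worst case is 23.
No size-2 selection achieves below 16.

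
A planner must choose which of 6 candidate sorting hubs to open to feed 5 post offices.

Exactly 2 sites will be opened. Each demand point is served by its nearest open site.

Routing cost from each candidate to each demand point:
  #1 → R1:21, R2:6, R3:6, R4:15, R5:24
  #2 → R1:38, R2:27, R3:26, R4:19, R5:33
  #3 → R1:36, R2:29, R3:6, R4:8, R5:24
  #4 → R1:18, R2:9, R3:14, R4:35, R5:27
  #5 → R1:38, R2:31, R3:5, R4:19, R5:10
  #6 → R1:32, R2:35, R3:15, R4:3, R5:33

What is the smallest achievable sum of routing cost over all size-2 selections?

Open {#1, #5}.
  R1→#1 21, R2→#1 6, R3→#5 5, R4→#1 15, R5→#5 10  ⇒ total 57.
Compare {#1, #6}: total 60.
Compare {#4, #5}: total 61.
No size-2 selection does better; minimum is 57.

57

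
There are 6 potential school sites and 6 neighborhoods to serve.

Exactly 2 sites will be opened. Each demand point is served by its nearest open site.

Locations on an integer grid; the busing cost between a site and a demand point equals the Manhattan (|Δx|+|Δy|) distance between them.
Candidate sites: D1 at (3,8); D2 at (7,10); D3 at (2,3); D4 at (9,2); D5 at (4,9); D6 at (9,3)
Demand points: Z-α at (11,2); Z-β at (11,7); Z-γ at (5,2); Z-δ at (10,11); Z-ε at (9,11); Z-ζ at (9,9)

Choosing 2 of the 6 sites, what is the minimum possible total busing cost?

23

Open {D2, D4}.
  Z-α→D4 2, Z-β→D2 7, Z-γ→D4 4, Z-δ→D2 4, Z-ε→D2 3, Z-ζ→D2 3  ⇒ total 23.
Compare {D2, D6}: total 24.
Compare {D2, D3}: total 31.
No size-2 selection does better; minimum is 23.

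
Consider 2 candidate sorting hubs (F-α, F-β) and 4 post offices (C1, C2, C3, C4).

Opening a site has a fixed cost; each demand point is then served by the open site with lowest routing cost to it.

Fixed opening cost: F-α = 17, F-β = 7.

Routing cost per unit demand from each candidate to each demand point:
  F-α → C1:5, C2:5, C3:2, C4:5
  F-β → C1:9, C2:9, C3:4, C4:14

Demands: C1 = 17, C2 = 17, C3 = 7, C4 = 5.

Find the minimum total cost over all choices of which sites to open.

Open {F-α}: assign each demand point to its cheapest open site.
  C1→F-α 17×5=85, C2→F-α 17×5=85, C3→F-α 7×2=14, C4→F-α 5×5=25
  routing cost 209, fixed 17 → total 226.
Compare {F-α, F-β}: routing cost 209 + fixed 24 = 233.
Compare {F-β}: routing cost 404 + fixed 7 = 411.

226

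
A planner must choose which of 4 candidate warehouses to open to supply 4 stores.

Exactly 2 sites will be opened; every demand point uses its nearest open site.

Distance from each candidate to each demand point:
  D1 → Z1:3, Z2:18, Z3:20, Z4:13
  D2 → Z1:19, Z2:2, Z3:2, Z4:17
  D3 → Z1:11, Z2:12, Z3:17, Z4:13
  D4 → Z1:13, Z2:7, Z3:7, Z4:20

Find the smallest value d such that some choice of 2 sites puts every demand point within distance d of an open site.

Open {D1, D2}.
  Farthest demand point is Z4 at distance 13 (to D1); all others are ≤ 13.
With {D1, D4} the worst case is 13.
With {D2, D3} the worst case is 13.
No size-2 selection achieves below 13.

13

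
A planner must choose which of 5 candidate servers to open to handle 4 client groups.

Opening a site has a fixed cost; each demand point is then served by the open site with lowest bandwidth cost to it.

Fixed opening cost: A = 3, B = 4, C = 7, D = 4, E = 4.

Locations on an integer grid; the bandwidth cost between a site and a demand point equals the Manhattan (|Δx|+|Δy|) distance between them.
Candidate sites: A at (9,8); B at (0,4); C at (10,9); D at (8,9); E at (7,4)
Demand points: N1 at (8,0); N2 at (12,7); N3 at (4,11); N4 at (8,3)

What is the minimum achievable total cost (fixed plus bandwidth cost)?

26

Open {A, E}: assign each demand point to its cheapest open site.
  N1→E 5, N2→A 4, N3→A 8, N4→E 2
  bandwidth cost 19, fixed 7 → total 26.
Compare {D, E}: bandwidth cost 19 + fixed 8 = 27.
Compare {A, D, E}: bandwidth cost 17 + fixed 11 = 28.
Compare {E}: bandwidth cost 25 + fixed 4 = 29.
All other subsets cost ≥ 27. Minimum total cost: 26.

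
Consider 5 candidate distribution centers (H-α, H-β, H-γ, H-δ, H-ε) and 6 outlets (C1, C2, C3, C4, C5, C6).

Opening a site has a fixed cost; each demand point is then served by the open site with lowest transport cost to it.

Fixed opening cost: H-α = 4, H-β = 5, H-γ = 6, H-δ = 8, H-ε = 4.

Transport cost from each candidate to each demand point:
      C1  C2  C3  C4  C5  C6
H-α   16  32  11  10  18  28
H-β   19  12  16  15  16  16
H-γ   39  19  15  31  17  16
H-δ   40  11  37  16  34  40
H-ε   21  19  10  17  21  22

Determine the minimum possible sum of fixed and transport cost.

Open {H-α, H-β}: assign each demand point to its cheapest open site.
  C1→H-α 16, C2→H-β 12, C3→H-α 11, C4→H-α 10, C5→H-β 16, C6→H-β 16
  transport cost 81, fixed 9 → total 90.
Compare {H-α, H-β, H-ε}: transport cost 80 + fixed 13 = 93.
Compare {H-α, H-β, H-γ}: transport cost 81 + fixed 15 = 96.
Compare {H-β, H-ε}: transport cost 88 + fixed 9 = 97.
All other subsets cost ≥ 93. Minimum total cost: 90.

90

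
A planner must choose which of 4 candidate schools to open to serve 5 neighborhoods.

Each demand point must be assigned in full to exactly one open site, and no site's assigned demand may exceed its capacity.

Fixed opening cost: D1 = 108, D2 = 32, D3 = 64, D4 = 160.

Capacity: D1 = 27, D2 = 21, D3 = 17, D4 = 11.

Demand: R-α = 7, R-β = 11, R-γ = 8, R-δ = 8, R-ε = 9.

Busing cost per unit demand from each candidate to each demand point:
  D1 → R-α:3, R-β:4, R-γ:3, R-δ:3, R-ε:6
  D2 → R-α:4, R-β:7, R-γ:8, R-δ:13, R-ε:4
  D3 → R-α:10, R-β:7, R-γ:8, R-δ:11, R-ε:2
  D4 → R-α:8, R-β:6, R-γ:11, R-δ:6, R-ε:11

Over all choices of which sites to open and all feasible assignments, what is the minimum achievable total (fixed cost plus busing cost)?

296

Open {D1, D2}; cheapest assignment that respects the capacities:
  D1 (cap 27, load 27): R-β, R-γ, R-δ — cost 11×4 + 8×3 + 8×3 = 92
  D2 (cap 21, load 16): R-α, R-ε — cost 7×4 + 9×4 = 64
  Shipping 156, fixed 140 → total 296.
  Any other capacity-feasible assignment to {D1, D2} ships for at least 156.
Compare {D1, D2, D3}: its best feasible assignment gives total 342.
Compare {D1, D3}: its best feasible assignment gives total 343.
Every other set of open sites that can feasibly serve all demand totals ≥ 342 even under its best assignment. Minimum: 296.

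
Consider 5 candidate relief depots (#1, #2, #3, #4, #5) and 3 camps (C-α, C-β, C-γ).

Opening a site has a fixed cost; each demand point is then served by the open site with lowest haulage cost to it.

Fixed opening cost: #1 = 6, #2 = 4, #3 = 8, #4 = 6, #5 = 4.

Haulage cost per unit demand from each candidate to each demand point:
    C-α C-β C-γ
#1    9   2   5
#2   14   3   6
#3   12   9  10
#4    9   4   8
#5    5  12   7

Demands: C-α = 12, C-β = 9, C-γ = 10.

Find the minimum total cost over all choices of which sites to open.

Open {#1, #5}: assign each demand point to its cheapest open site.
  C-α→#5 12×5=60, C-β→#1 9×2=18, C-γ→#1 10×5=50
  haulage cost 128, fixed 10 → total 138.
Compare {#1, #2, #5}: haulage cost 128 + fixed 14 = 142.
Compare {#1, #4, #5}: haulage cost 128 + fixed 16 = 144.
Compare {#1, #3, #5}: haulage cost 128 + fixed 18 = 146.
All other subsets cost ≥ 142. Minimum total cost: 138.

138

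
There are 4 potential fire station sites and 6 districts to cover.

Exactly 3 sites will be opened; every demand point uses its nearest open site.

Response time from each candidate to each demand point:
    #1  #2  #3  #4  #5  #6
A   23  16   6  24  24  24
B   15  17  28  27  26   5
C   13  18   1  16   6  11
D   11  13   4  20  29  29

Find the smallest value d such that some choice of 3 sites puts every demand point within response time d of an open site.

Open {A, B, C}.
  Farthest demand point is #2 at response time 16 (to A); all others are ≤ 16.
With {A, C, D} the worst case is 16.
With {B, C, D} the worst case is 16.
No size-3 selection achieves below 16.

16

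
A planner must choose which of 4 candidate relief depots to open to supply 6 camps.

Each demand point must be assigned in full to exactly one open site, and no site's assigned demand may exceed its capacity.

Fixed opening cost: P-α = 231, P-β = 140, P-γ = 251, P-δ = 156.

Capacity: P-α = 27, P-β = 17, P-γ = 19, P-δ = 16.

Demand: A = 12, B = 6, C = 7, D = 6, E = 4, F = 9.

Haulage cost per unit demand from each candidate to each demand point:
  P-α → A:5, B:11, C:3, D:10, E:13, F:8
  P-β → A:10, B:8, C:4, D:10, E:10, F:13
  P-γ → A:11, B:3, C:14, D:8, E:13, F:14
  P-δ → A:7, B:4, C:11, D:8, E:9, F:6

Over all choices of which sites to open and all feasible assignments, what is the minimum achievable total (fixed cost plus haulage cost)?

Open {P-α, P-β}; cheapest assignment that respects the capacities:
  P-α (cap 27, load 27): A, D, F — cost 12×5 + 6×10 + 9×8 = 192
  P-β (cap 17, load 17): B, C, E — cost 6×8 + 7×4 + 4×10 = 116
  Shipping 308, fixed 371 → total 679.
  Any other capacity-feasible assignment to {P-α, P-β} ships for at least 308.
Compare {P-α, P-β, P-δ}: its best feasible assignment gives total 786.
Compare {P-α, P-γ}: its best feasible assignment gives total 819.
Every other set of open sites that can feasibly serve all demand totals ≥ 786 even under its best assignment. Minimum: 679.

679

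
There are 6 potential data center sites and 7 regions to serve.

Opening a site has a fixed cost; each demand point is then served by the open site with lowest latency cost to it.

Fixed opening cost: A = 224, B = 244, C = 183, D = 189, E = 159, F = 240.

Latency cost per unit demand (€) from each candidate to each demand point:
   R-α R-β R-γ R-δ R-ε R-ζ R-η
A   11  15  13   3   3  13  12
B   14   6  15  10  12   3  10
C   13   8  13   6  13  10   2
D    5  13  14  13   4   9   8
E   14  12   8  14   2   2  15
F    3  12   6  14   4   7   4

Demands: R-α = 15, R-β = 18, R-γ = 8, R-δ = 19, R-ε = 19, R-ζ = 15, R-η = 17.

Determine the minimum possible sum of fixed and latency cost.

Open {C, E}: assign each demand point to its cheapest open site.
  R-α→C 15×13=195, R-β→C 18×8=144, R-γ→E 8×8=64, R-δ→C 19×6=114, R-ε→E 19×2=38, R-ζ→E 15×2=30, R-η→C 17×2=34
  latency cost 619, fixed 342 → total 961.
Compare {C, F}: latency cost 566 + fixed 423 = 989.
Compare {C, D, E}: latency cost 499 + fixed 531 = 1030.
Compare {C, E, F}: latency cost 453 + fixed 582 = 1035.
All other subsets cost ≥ 989. Minimum total cost: 961.

961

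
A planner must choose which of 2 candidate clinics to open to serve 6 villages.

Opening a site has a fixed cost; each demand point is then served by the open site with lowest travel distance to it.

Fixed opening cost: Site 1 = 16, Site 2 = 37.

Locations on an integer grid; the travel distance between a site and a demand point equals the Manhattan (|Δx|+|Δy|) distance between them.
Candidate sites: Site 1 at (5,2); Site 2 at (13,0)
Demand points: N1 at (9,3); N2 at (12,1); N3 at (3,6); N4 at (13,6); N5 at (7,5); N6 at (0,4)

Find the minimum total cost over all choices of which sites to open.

59

Open {Site 1}: assign each demand point to its cheapest open site.
  N1→Site 1 5, N2→Site 1 8, N3→Site 1 6, N4→Site 1 12, N5→Site 1 5, N6→Site 1 7
  travel distance 43, fixed 16 → total 59.
Compare {Site 1, Site 2}: travel distance 31 + fixed 53 = 84.
Compare {Site 2}: travel distance 59 + fixed 37 = 96.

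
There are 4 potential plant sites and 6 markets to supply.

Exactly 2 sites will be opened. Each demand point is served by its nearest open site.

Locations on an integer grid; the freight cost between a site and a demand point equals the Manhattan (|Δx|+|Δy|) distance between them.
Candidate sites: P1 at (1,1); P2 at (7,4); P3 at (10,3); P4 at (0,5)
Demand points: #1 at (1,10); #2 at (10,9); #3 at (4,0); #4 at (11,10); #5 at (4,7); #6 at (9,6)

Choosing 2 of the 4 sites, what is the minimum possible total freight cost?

39

Open {P3, P4}.
  #1→P4 6, #2→P3 6, #3→P3 9, #4→P3 8, #5→P4 6, #6→P3 4  ⇒ total 39.
Compare {P1, P3}: total 40.
Compare {P1, P2}: total 41.
No size-2 selection does better; minimum is 39.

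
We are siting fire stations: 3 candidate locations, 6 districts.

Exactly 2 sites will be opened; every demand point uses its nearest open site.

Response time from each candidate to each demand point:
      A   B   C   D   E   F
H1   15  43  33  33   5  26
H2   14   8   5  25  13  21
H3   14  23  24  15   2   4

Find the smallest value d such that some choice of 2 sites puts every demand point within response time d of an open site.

Open {H2, H3}.
  Farthest demand point is D at response time 15 (to H3); all others are ≤ 15.
With {H1, H3} the worst case is 24.
With {H1, H2} the worst case is 25.
No size-2 selection achieves below 15.

15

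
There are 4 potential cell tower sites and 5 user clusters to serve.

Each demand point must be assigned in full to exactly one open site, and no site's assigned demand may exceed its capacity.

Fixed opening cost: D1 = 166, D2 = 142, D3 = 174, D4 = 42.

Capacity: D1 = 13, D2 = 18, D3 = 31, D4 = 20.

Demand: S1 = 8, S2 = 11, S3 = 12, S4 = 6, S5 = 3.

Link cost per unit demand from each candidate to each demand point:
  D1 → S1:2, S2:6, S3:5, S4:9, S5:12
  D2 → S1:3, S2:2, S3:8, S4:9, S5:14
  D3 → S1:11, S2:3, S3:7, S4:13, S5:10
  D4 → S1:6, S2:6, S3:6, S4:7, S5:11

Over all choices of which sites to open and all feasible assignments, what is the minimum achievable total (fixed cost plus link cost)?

Open {D3, D4}; cheapest assignment that respects the capacities:
  D3 (cap 31, load 26): S2, S3, S5 — cost 11×3 + 12×7 + 3×10 = 147
  D4 (cap 20, load 14): S1, S4 — cost 8×6 + 6×7 = 90
  Shipping 237, fixed 216 → total 453.
  Any other capacity-feasible assignment to {D3, D4} ships for at least 237.
Compare {D1, D2, D4}: its best feasible assignment gives total 538.
Compare {D2, D3}: its best feasible assignment gives total 541.
Every other set of open sites that can feasibly serve all demand totals ≥ 538 even under its best assignment. Minimum: 453.

453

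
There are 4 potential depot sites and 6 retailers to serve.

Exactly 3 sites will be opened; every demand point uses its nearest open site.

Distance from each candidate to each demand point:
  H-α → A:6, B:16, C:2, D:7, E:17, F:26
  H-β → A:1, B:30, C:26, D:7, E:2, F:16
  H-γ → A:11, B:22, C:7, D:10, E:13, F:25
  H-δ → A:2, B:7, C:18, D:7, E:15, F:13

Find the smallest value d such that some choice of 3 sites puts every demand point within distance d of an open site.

13

Open {H-α, H-β, H-δ}.
  Farthest demand point is F at distance 13 (to H-δ); all others are ≤ 13.
With {H-α, H-γ, H-δ} the worst case is 13.
With {H-β, H-γ, H-δ} the worst case is 13.
No size-3 selection achieves below 13.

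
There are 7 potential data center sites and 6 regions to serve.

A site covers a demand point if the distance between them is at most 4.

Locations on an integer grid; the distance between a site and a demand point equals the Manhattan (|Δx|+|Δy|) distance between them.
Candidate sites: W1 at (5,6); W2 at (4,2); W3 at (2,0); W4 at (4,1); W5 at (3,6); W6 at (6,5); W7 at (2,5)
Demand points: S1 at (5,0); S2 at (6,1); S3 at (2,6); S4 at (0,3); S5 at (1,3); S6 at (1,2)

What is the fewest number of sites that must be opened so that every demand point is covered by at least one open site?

2

Coverage sets (demand points within 4 of each site):
  W1: {S3}
  W2: {S1, S2, S5, S6}
  W3: {S1, S5, S6}
  W4: {S1, S2, S6}
  W5: {S3}
  W6: {S2}
  W7: {S3, S4, S5, S6}
No single site covers all 6 demand points.
But {W2, W7} covers everything, so the minimum is 2.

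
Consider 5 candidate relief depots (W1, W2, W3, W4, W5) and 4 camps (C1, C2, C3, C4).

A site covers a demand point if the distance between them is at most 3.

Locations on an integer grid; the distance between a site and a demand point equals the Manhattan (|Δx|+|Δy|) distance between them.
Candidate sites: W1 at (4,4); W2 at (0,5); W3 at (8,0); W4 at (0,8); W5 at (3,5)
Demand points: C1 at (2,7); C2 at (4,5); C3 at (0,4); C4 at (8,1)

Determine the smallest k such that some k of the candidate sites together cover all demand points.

3

Coverage sets (demand points within 3 of each site):
  W1: {C2}
  W2: {C3}
  W3: {C4}
  W4: {C1}
  W5: {C1, C2}
No 2 sites suffice: every size-2 union leaves at least one demand point uncovered.
But {W2, W3, W5} covers everything, so the minimum is 3.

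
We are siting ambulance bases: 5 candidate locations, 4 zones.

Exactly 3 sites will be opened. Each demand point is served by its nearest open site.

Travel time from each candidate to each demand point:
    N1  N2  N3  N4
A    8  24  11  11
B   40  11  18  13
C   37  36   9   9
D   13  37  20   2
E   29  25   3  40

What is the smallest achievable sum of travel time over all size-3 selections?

29

Open {B, D, E}.
  N1→D 13, N2→B 11, N3→E 3, N4→D 2  ⇒ total 29.
Compare {A, B, D}: total 32.
Compare {A, B, E}: total 33.
No size-3 selection does better; minimum is 29.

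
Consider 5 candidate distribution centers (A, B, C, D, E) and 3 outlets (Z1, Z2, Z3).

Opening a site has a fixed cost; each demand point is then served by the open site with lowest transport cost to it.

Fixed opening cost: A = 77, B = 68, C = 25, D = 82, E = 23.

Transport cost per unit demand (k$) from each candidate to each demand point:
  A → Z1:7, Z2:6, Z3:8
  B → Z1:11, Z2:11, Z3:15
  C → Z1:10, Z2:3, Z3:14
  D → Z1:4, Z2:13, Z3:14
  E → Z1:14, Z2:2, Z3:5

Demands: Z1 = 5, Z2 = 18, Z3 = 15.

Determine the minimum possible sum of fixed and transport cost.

204

Open {E}: assign each demand point to its cheapest open site.
  Z1→E 5×14=70, Z2→E 18×2=36, Z3→E 15×5=75
  transport cost 181, fixed 23 → total 204.
Compare {C, E}: transport cost 161 + fixed 48 = 209.
Compare {D, E}: transport cost 131 + fixed 105 = 236.
Compare {A, E}: transport cost 146 + fixed 100 = 246.
All other subsets cost ≥ 209. Minimum total cost: 204.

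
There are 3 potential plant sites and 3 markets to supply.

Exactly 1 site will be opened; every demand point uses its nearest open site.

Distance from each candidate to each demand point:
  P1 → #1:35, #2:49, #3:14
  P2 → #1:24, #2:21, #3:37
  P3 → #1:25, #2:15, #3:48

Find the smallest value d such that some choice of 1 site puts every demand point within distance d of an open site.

Open {P2}.
  Farthest demand point is #3 at distance 37 (to P2); all others are ≤ 37.
With {P3} the worst case is 48.
With {P1} the worst case is 49.
No size-1 selection achieves below 37.

37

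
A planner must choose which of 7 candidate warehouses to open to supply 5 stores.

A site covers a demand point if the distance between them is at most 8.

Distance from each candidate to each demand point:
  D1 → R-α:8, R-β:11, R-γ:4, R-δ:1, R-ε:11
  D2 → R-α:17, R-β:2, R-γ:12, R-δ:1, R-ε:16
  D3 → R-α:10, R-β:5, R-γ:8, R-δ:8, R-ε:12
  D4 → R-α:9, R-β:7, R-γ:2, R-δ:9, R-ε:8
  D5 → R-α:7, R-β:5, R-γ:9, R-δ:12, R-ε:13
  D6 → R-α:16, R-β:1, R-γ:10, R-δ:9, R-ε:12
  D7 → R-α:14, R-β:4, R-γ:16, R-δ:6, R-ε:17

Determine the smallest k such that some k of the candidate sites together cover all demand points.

2

Coverage sets (demand points within 8 of each site):
  D1: {R-α, R-γ, R-δ}
  D2: {R-β, R-δ}
  D3: {R-β, R-γ, R-δ}
  D4: {R-β, R-γ, R-ε}
  D5: {R-α, R-β}
  D6: {R-β}
  D7: {R-β, R-δ}
No single site covers all 5 demand points.
But {D1, D4} covers everything, so the minimum is 2.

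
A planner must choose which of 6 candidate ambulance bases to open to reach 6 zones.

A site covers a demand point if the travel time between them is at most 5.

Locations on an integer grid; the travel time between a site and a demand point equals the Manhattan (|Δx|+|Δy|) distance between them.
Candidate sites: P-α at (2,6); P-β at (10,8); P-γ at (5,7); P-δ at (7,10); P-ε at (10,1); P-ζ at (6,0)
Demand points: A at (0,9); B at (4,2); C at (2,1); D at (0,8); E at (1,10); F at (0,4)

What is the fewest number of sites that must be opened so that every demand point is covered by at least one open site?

2

Coverage sets (demand points within 5 of each site):
  P-α: {A, C, D, E, F}
  P-β: {}
  P-γ: {}
  P-δ: {}
  P-ε: {}
  P-ζ: {B, C}
No single site covers all 6 demand points.
But {P-α, P-ζ} covers everything, so the minimum is 2.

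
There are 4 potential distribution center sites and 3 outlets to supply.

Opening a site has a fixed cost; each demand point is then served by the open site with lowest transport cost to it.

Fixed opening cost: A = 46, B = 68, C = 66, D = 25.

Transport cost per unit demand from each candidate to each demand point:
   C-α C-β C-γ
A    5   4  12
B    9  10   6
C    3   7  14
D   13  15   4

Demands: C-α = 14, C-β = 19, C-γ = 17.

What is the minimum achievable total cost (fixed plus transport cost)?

285

Open {A, D}: assign each demand point to its cheapest open site.
  C-α→A 14×5=70, C-β→A 19×4=76, C-γ→D 17×4=68
  transport cost 214, fixed 71 → total 285.
Compare {A, C, D}: transport cost 186 + fixed 137 = 323.
Compare {C, D}: transport cost 243 + fixed 91 = 334.
Compare {A, B, D}: transport cost 214 + fixed 139 = 353.
All other subsets cost ≥ 323. Minimum total cost: 285.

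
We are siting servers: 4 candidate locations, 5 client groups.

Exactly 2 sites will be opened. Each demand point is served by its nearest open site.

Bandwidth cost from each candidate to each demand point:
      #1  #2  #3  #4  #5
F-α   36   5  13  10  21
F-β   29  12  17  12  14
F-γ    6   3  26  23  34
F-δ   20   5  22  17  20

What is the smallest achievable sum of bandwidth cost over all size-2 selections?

52

Open {F-β, F-γ}.
  #1→F-γ 6, #2→F-γ 3, #3→F-β 17, #4→F-β 12, #5→F-β 14  ⇒ total 52.
Compare {F-α, F-γ}: total 53.
Compare {F-α, F-δ}: total 68.
No size-2 selection does better; minimum is 52.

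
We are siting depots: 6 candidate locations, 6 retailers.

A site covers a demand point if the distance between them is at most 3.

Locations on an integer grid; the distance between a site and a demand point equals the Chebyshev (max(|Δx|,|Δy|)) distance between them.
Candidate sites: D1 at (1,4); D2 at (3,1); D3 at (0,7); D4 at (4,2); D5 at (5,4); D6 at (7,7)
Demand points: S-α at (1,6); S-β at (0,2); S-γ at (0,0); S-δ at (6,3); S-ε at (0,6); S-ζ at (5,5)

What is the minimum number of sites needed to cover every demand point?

3

Coverage sets (demand points within 3 of each site):
  D1: {S-α, S-β, S-ε}
  D2: {S-β, S-γ, S-δ}
  D3: {S-α, S-ε}
  D4: {S-δ, S-ζ}
  D5: {S-δ, S-ζ}
  D6: {S-ζ}
No 2 sites suffice: every size-2 union leaves at least one demand point uncovered.
But {D1, D2, D4} covers everything, so the minimum is 3.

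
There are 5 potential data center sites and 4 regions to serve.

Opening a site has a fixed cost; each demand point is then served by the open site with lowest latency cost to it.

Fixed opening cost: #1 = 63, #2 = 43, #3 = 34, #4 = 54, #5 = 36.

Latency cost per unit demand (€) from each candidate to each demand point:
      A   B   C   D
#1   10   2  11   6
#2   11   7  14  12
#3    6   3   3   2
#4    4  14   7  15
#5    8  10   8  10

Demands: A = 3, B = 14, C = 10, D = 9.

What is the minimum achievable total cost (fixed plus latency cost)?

142

Open {#3}: assign each demand point to its cheapest open site.
  A→#3 3×6=18, B→#3 14×3=42, C→#3 10×3=30, D→#3 9×2=18
  latency cost 108, fixed 34 → total 142.
Compare {#3, #5}: latency cost 108 + fixed 70 = 178.
Compare {#2, #3}: latency cost 108 + fixed 77 = 185.
Compare {#3, #4}: latency cost 102 + fixed 88 = 190.
All other subsets cost ≥ 178. Minimum total cost: 142.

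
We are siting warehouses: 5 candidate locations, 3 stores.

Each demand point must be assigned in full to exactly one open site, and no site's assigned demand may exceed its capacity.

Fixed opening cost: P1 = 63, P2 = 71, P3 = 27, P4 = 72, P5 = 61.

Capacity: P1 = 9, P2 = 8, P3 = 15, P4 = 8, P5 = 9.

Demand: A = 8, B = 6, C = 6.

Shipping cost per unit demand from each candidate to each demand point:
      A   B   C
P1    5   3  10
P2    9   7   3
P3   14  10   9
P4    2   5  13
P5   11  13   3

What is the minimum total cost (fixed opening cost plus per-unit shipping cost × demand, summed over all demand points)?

229

Open {P3, P4}; cheapest assignment that respects the capacities:
  P3 (cap 15, load 12): B, C — cost 6×10 + 6×9 = 114
  P4 (cap 8, load 8): A — cost 8×2 = 16
  Shipping 130, fixed 99 → total 229.
  Any other capacity-feasible assignment to {P3, P4} ships for at least 130.
Compare {P1, P3}: its best feasible assignment gives total 244.
Compare {P1, P4, P5}: its best feasible assignment gives total 248.
Every other set of open sites that can feasibly serve all demand totals ≥ 244 even under its best assignment. Minimum: 229.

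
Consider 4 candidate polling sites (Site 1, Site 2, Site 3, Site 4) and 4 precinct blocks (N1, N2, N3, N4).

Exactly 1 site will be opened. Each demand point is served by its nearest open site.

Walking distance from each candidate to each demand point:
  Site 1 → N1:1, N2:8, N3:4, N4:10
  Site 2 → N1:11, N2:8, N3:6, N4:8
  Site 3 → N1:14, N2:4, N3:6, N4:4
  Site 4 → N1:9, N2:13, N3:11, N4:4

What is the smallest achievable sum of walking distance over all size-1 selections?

23

Open {Site 1}.
  N1→Site 1 1, N2→Site 1 8, N3→Site 1 4, N4→Site 1 10  ⇒ total 23.
Compare {Site 3}: total 28.
Compare {Site 2}: total 33.
No size-1 selection does better; minimum is 23.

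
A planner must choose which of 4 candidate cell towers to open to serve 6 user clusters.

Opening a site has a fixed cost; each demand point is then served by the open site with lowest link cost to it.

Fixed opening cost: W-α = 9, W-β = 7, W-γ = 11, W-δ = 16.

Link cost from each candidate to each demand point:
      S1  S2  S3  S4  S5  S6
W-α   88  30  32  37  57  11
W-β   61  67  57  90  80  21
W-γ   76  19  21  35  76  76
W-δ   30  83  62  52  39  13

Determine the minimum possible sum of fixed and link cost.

Open {W-γ, W-δ}: assign each demand point to its cheapest open site.
  S1→W-δ 30, S2→W-γ 19, S3→W-γ 21, S4→W-γ 35, S5→W-δ 39, S6→W-δ 13
  link cost 157, fixed 27 → total 184.
Compare {W-α, W-γ, W-δ}: link cost 155 + fixed 36 = 191.
Compare {W-β, W-γ, W-δ}: link cost 157 + fixed 34 = 191.
Compare {W-α, W-β, W-γ, W-δ}: link cost 155 + fixed 43 = 198.
All other subsets cost ≥ 191. Minimum total cost: 184.

184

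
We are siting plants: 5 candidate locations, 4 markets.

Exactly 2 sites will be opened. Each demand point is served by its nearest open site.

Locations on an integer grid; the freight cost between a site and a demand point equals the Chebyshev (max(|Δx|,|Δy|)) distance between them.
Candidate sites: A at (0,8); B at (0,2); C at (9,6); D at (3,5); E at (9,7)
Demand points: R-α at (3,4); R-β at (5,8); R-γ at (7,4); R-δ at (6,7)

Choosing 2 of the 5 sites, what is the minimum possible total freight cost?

9

Open {C, D}.
  R-α→D 1, R-β→D 3, R-γ→C 2, R-δ→C 3  ⇒ total 9.
Compare {D, E}: total 10.
Compare {A, D}: total 11.
No size-2 selection does better; minimum is 9.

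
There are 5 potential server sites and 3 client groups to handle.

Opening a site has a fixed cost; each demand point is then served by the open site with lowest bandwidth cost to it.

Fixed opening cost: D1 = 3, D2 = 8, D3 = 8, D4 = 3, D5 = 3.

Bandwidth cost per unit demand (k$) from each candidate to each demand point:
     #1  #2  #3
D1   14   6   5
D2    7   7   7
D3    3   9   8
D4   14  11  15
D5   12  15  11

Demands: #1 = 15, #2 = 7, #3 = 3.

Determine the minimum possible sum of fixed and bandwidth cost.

Open {D1, D3}: assign each demand point to its cheapest open site.
  #1→D3 15×3=45, #2→D1 7×6=42, #3→D1 3×5=15
  bandwidth cost 102, fixed 11 → total 113.
Compare {D1, D3, D4}: bandwidth cost 102 + fixed 14 = 116.
Compare {D1, D3, D5}: bandwidth cost 102 + fixed 14 = 116.
Compare {D1, D3, D4, D5}: bandwidth cost 102 + fixed 17 = 119.
All other subsets cost ≥ 116. Minimum total cost: 113.

113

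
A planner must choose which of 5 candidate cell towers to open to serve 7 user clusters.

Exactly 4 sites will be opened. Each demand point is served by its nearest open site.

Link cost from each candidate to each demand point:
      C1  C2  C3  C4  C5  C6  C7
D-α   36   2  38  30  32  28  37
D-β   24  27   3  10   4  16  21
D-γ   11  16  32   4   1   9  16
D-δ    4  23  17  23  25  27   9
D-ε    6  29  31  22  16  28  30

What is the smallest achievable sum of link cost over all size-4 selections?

Open {D-α, D-β, D-γ, D-δ}.
  C1→D-δ 4, C2→D-α 2, C3→D-β 3, C4→D-γ 4, C5→D-γ 1, C6→D-γ 9, C7→D-δ 9  ⇒ total 32.
Compare {D-α, D-β, D-γ, D-ε}: total 41.
Compare {D-α, D-γ, D-δ, D-ε}: total 46.
No size-4 selection does better; minimum is 32.

32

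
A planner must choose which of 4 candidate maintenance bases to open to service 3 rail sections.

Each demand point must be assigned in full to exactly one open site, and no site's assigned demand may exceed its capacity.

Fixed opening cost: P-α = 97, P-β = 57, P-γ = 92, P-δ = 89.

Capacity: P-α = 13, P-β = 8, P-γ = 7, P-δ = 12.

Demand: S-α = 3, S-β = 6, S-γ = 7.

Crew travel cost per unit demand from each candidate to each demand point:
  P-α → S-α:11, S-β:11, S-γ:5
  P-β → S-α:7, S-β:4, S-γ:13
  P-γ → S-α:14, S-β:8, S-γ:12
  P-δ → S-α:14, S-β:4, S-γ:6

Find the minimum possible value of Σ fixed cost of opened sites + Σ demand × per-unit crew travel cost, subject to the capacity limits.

Open {P-α, P-β}; cheapest assignment that respects the capacities:
  P-α (cap 13, load 10): S-α, S-γ — cost 3×11 + 7×5 = 68
  P-β (cap 8, load 6): S-β — cost 6×4 = 24
  Shipping 92, fixed 154 → total 246.
  Any other capacity-feasible assignment to {P-α, P-β} ships for at least 92.
Compare {P-β, P-δ}: its best feasible assignment gives total 254.
Compare {P-α, P-δ}: its best feasible assignment gives total 278.
Every other set of open sites that can feasibly serve all demand totals ≥ 254 even under its best assignment. Minimum: 246.

246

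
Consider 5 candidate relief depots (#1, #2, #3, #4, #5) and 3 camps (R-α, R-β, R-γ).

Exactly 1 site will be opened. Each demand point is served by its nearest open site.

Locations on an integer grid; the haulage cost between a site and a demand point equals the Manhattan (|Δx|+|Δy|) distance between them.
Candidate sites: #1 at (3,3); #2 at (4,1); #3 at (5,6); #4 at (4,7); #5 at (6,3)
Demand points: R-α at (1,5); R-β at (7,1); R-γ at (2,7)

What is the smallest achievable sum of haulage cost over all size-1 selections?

Open {#1}.
  R-α→#1 4, R-β→#1 6, R-γ→#1 5  ⇒ total 15.
Compare {#3}: total 16.
Compare {#4}: total 16.
No size-1 selection does better; minimum is 15.

15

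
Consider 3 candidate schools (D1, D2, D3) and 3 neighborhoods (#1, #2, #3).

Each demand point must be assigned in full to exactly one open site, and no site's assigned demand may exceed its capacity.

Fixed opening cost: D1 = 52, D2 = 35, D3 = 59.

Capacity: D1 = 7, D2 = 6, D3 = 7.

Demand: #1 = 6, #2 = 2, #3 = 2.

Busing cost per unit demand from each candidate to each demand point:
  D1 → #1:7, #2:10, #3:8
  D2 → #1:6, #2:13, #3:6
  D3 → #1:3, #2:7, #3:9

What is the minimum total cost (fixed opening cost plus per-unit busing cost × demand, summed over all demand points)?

Open {D2, D3}; cheapest assignment that respects the capacities:
  D2 (cap 6, load 4): #2, #3 — cost 2×13 + 2×6 = 38
  D3 (cap 7, load 6): #1 — cost 6×3 = 18
  Shipping 56, fixed 94 → total 150.
  Any other capacity-feasible assignment to {D2, D3} ships for at least 56.
Compare {D1, D2}: its best feasible assignment gives total 159.
Compare {D1, D3}: its best feasible assignment gives total 165.
Every other set of open sites that can feasibly serve all demand totals ≥ 159 even under its best assignment. Minimum: 150.

150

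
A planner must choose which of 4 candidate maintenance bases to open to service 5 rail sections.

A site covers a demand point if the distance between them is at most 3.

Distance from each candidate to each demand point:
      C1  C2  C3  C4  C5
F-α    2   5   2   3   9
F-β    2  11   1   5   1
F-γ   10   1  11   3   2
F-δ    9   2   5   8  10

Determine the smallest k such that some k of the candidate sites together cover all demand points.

2

Coverage sets (demand points within 3 of each site):
  F-α: {C1, C3, C4}
  F-β: {C1, C3, C5}
  F-γ: {C2, C4, C5}
  F-δ: {C2}
No single site covers all 5 demand points.
But {F-α, F-γ} covers everything, so the minimum is 2.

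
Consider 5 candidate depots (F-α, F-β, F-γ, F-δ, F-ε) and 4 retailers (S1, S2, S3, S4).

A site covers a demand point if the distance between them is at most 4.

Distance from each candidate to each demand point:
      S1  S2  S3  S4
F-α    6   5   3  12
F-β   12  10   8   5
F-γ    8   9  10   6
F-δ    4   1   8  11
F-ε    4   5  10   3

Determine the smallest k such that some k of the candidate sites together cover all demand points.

Coverage sets (demand points within 4 of each site):
  F-α: {S3}
  F-β: {}
  F-γ: {}
  F-δ: {S1, S2}
  F-ε: {S1, S4}
No 2 sites suffice: every size-2 union leaves at least one demand point uncovered.
But {F-α, F-δ, F-ε} covers everything, so the minimum is 3.

3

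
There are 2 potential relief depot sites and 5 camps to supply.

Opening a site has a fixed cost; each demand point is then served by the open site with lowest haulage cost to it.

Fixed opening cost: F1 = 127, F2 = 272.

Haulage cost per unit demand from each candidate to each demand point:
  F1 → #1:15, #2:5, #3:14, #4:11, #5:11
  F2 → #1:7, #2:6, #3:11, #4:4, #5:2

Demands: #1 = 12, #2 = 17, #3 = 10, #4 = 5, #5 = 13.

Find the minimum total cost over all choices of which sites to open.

Open {F2}: assign each demand point to its cheapest open site.
  #1→F2 12×7=84, #2→F2 17×6=102, #3→F2 10×11=110, #4→F2 5×4=20, #5→F2 13×2=26
  haulage cost 342, fixed 272 → total 614.
Compare {F1, F2}: haulage cost 325 + fixed 399 = 724.
Compare {F1}: haulage cost 603 + fixed 127 = 730.

614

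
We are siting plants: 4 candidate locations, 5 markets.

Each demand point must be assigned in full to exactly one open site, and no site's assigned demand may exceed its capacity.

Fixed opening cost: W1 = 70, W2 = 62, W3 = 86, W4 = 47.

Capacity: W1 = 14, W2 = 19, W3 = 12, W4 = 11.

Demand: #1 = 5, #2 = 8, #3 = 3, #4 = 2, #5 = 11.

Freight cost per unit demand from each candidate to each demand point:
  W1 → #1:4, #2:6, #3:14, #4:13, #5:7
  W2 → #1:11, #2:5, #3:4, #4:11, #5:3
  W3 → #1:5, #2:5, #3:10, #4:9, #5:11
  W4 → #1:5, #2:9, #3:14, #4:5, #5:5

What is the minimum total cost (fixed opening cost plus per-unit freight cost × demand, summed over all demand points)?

259

Open {W2, W4}; cheapest assignment that respects the capacities:
  W2 (cap 19, load 19): #2, #5 — cost 8×5 + 11×3 = 73
  W4 (cap 11, load 10): #1, #3, #4 — cost 5×5 + 3×14 + 2×5 = 77
  Shipping 150, fixed 109 → total 259.
  Any other capacity-feasible assignment to {W2, W4} ships for at least 150.
Compare {W1, W2}: its best feasible assignment gives total 267.
Compare {W2, W3}: its best feasible assignment gives total 294.
Every other set of open sites that can feasibly serve all demand totals ≥ 267 even under its best assignment. Minimum: 259.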